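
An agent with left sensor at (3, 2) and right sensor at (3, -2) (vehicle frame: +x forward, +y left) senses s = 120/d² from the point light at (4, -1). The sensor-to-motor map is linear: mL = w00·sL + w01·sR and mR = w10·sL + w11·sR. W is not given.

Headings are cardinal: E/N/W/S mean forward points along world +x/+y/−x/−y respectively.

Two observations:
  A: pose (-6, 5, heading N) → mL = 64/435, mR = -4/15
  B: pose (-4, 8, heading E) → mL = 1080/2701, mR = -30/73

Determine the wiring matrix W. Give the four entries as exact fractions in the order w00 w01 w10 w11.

-1/2 1/2 -1/2 0

obs A: pose=(-6,5,N) → sL=8/15, sR=24/29, mL=64/435, mR=-4/15
obs B: pose=(-4,8,E) → sL=60/73, sR=60/37, mL=1080/2701, mR=-30/73
sensor matrix S = [[8/15, 24/29], [60/73, 60/37]]; det S = 14464/78329
solve [mL_A; mL_B] = S·[w00; w01] and [mR_A; mR_B] = S·[w10; w11]:
  w00 = -1/2, w01 = 1/2, w10 = -1/2, w11 = 0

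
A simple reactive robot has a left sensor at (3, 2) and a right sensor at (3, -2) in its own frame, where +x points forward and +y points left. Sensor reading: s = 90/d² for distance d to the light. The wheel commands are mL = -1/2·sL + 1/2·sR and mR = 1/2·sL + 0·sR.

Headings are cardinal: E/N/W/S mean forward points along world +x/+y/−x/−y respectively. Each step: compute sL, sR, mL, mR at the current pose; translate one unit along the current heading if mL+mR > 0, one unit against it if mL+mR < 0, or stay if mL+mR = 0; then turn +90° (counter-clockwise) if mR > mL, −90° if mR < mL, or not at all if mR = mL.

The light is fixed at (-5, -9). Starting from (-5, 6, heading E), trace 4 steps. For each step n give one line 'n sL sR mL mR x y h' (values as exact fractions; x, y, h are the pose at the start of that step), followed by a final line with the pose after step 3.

0 45/149 45/89 1350/13261 45/298 -5 6 E
1 18/65 10/37 -8/2405 9/65 -4 6 N
2 9/20 45/164 -18/205 9/40 -4 7 W
3 90/173 90/173 0 45/173 -5 7 S
final -5 6 E

n=0: pose=(-5,6,E); sL=45/149, sR=45/89; mL=1350/13261, mR=45/298; mL+mR=45/178 → advance +1; mR−mL=1305/26522 → turn +1·90°
n=1: pose=(-4,6,N); sL=18/65, sR=10/37; mL=-8/2405, mR=9/65; mL+mR=5/37 → advance +1; mR−mL=341/2405 → turn +1·90°
n=2: pose=(-4,7,W); sL=9/20, sR=45/164; mL=-18/205, mR=9/40; mL+mR=45/328 → advance +1; mR−mL=513/1640 → turn +1·90°
n=3: pose=(-5,7,S); sL=90/173, sR=90/173; mL=0, mR=45/173; mL+mR=45/173 → advance +1; mR−mL=45/173 → turn +1·90°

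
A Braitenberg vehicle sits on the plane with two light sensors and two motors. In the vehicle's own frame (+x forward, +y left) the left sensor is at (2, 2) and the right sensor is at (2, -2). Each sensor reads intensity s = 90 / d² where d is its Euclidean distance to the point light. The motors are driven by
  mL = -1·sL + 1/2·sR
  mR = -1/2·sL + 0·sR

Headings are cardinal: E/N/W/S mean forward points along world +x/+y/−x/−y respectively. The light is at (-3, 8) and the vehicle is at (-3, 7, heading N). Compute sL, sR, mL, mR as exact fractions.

left sensor world pos  = (-5, 9); dL² = 5
right sensor world pos = (-1, 9); dR² = 5
sL = 90/5 = 18
sR = 90/5 = 18
mL = -1·sL + 1/2·sR = -9
mR = -1/2·sL + 0·sR = -9

18 18 -9 -9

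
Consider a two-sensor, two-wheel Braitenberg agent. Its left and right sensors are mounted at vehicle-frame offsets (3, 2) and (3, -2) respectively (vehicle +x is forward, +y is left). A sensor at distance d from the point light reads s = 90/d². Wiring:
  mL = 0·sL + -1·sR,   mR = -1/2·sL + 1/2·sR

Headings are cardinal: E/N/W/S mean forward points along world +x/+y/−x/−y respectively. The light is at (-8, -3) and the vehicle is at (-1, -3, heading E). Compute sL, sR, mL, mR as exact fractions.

45/52 45/52 -45/52 0

left sensor world pos  = (2, -1); dL² = 104
right sensor world pos = (2, -5); dR² = 104
sL = 90/104 = 45/52
sR = 90/104 = 45/52
mL = 0·sL + -1·sR = -45/52
mR = -1/2·sL + 1/2·sR = 0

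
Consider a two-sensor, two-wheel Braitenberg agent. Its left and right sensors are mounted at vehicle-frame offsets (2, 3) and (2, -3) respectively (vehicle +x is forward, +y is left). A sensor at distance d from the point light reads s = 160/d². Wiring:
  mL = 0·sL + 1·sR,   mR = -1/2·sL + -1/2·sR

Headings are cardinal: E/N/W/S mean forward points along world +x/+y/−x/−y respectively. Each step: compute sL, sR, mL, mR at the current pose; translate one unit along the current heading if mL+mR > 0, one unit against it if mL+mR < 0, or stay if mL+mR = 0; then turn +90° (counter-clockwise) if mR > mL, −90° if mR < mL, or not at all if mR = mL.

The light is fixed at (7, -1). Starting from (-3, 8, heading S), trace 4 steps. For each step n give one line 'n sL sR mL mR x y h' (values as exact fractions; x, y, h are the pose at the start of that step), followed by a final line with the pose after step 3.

0 80/49 80/109 80/109 -6320/5341 -3 8 S
1 160/193 160/313 160/313 -40480/60409 -3 9 W
2 5/9 8/9 8/9 -13/18 -2 9 N
3 32/49 160/113 160/113 -5728/5537 -2 10 E
final -1 10 S

n=0: pose=(-3,8,S); sL=80/49, sR=80/109; mL=80/109, mR=-6320/5341; mL+mR=-2400/5341 → advance -1; mR−mL=-10240/5341 → turn -1·90°
n=1: pose=(-3,9,W); sL=160/193, sR=160/313; mL=160/313, mR=-40480/60409; mL+mR=-9600/60409 → advance -1; mR−mL=-71360/60409 → turn -1·90°
n=2: pose=(-2,9,N); sL=5/9, sR=8/9; mL=8/9, mR=-13/18; mL+mR=1/6 → advance +1; mR−mL=-29/18 → turn -1·90°
n=3: pose=(-2,10,E); sL=32/49, sR=160/113; mL=160/113, mR=-5728/5537; mL+mR=2112/5537 → advance +1; mR−mL=-13568/5537 → turn -1·90°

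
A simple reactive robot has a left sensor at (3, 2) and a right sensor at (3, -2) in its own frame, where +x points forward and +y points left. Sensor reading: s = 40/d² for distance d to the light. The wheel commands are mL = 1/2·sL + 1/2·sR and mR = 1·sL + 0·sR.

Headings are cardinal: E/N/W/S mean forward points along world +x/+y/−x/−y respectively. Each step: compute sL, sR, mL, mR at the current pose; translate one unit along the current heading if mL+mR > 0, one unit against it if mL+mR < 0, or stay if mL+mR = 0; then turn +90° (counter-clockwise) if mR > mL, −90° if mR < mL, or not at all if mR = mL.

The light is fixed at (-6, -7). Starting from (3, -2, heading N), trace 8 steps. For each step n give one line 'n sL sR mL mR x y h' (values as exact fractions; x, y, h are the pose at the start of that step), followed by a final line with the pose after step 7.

n=0: pose=(3,-2,N); sL=40/113, sR=8/37; mL=1192/4181, mR=40/113; mL+mR=2672/4181 → advance +1; mR−mL=288/4181 → turn +1·90°
n=1: pose=(3,-1,W); sL=10/13, sR=2/5; mL=38/65, mR=10/13; mL+mR=88/65 → advance +1; mR−mL=12/65 → turn +1·90°
n=2: pose=(2,-1,S); sL=40/109, sR=8/9; mL=616/981, mR=40/109; mL+mR=976/981 → advance +1; mR−mL=-256/981 → turn -1·90°
n=3: pose=(2,-2,W); sL=20/17, sR=20/37; mL=540/629, mR=20/17; mL+mR=1280/629 → advance +1; mR−mL=200/629 → turn +1·90°
n=4: pose=(1,-2,S); sL=8/17, sR=40/29; mL=456/493, mR=8/17; mL+mR=688/493 → advance +1; mR−mL=-224/493 → turn -1·90°
n=5: pose=(1,-3,W); sL=2, sR=10/13; mL=18/13, mR=2; mL+mR=44/13 → advance +1; mR−mL=8/13 → turn +1·90°
n=6: pose=(0,-3,S); sL=8/13, sR=40/17; mL=328/221, mR=8/13; mL+mR=464/221 → advance +1; mR−mL=-192/221 → turn -1·90°
n=7: pose=(0,-4,W); sL=4, sR=20/17; mL=44/17, mR=4; mL+mR=112/17 → advance +1; mR−mL=24/17 → turn +1·90°

0 40/113 8/37 1192/4181 40/113 3 -2 N
1 10/13 2/5 38/65 10/13 3 -1 W
2 40/109 8/9 616/981 40/109 2 -1 S
3 20/17 20/37 540/629 20/17 2 -2 W
4 8/17 40/29 456/493 8/17 1 -2 S
5 2 10/13 18/13 2 1 -3 W
6 8/13 40/17 328/221 8/13 0 -3 S
7 4 20/17 44/17 4 0 -4 W
final -1 -4 S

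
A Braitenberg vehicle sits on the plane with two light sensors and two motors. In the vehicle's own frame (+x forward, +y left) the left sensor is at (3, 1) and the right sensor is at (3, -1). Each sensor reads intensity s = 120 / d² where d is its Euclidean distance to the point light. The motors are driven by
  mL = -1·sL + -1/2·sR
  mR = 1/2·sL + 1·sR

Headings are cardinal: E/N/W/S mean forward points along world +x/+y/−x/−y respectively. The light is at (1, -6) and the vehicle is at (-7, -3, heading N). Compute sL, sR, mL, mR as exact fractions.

left sensor world pos  = (-8, 0); dL² = 117
right sensor world pos = (-6, 0); dR² = 85
sL = 120/117 = 40/39
sR = 120/85 = 24/17
mL = -1·sL + -1/2·sR = -1148/663
mR = 1/2·sL + 1·sR = 1276/663

40/39 24/17 -1148/663 1276/663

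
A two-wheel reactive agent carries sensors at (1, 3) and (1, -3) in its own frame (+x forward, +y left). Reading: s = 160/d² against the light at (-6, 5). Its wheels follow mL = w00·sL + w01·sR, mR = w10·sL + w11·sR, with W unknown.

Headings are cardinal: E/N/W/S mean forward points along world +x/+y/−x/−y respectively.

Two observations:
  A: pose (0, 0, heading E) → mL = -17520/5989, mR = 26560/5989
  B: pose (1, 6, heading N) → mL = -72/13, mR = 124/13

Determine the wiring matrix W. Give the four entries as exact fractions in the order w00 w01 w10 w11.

obs A: pose=(0,0,E) → sL=160/53, sR=160/113, mL=-17520/5989, mR=26560/5989
obs B: pose=(1,6,N) → sL=8, sR=20/13, mL=-72/13, mR=124/13
sensor matrix S = [[160/53, 160/113], [8, 20/13]]; det S = -520320/77857
solve [mL_A; mL_B] = S·[w00; w01] and [mR_A; mR_B] = S·[w10; w11]:
  w00 = -1/2, w01 = -1, w10 = 1, w11 = 1

-1/2 -1 1 1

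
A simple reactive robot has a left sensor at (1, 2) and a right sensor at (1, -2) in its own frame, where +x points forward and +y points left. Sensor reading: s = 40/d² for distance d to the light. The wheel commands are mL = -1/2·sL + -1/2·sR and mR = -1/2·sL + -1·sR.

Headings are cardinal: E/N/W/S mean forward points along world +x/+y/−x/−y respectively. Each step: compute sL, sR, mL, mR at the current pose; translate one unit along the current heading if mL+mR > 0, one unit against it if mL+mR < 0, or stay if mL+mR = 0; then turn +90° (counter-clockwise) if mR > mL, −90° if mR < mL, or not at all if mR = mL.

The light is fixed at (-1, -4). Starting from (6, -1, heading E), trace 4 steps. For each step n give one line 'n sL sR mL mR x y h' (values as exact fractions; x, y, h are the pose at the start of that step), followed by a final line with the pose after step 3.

n=0: pose=(6,-1,E); sL=40/89, sR=8/13; mL=-616/1157, mR=-972/1157; mL+mR=-1588/1157 → advance -1; mR−mL=-4/13 → turn -1·90°
n=1: pose=(5,-1,S); sL=10/17, sR=2; mL=-22/17, mR=-39/17; mL+mR=-61/17 → advance -1; mR−mL=-1 → turn -1·90°
n=2: pose=(5,0,W); sL=40/29, sR=40/61; mL=-1800/1769, mR=-2380/1769; mL+mR=-4180/1769 → advance -1; mR−mL=-20/61 → turn -1·90°
n=3: pose=(6,0,N); sL=4/5, sR=20/53; mL=-156/265, mR=-206/265; mL+mR=-362/265 → advance -1; mR−mL=-10/53 → turn -1·90°

0 40/89 8/13 -616/1157 -972/1157 6 -1 E
1 10/17 2 -22/17 -39/17 5 -1 S
2 40/29 40/61 -1800/1769 -2380/1769 5 0 W
3 4/5 20/53 -156/265 -206/265 6 0 N
final 6 -1 E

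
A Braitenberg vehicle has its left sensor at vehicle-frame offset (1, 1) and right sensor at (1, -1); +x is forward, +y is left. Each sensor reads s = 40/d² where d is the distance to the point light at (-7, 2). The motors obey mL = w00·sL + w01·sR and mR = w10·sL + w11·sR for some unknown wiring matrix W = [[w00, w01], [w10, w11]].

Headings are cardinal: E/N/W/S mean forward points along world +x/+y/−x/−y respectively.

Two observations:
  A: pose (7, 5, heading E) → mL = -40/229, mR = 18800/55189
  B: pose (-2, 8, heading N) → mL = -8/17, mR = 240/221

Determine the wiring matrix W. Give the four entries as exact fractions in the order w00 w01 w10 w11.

obs A: pose=(7,5,E) → sL=40/241, sR=40/229, mL=-40/229, mR=18800/55189
obs B: pose=(-2,8,N) → sL=8/13, sR=8/17, mL=-8/17, mR=240/221
sensor matrix S = [[40/241, 40/229], [8/13, 8/17]]; det S = -358400/12196769
solve [mL_A; mL_B] = S·[w00; w01] and [mR_A; mR_B] = S·[w10; w11]:
  w00 = 0, w01 = -1, w10 = 1, w11 = 1

0 -1 1 1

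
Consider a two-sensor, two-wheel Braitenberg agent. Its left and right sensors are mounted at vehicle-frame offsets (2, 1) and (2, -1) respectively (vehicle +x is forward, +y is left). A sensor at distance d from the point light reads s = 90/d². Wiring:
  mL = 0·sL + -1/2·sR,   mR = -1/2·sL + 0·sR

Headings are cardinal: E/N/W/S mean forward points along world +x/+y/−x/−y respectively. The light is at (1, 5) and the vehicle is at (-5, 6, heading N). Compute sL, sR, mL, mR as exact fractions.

45/29 45/17 -45/34 -45/58

left sensor world pos  = (-6, 8); dL² = 58
right sensor world pos = (-4, 8); dR² = 34
sL = 90/58 = 45/29
sR = 90/34 = 45/17
mL = 0·sL + -1/2·sR = -45/34
mR = -1/2·sL + 0·sR = -45/58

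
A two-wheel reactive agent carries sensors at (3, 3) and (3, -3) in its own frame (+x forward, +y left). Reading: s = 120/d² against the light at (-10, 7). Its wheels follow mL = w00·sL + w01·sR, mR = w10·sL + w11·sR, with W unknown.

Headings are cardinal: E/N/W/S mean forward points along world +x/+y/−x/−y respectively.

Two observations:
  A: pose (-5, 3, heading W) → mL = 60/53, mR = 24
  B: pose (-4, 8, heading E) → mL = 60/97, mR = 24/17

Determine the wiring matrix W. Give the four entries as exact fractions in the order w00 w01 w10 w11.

1/2 0 0 1

obs A: pose=(-5,3,W) → sL=120/53, sR=24, mL=60/53, mR=24
obs B: pose=(-4,8,E) → sL=120/97, sR=24/17, mL=60/97, mR=24/17
sensor matrix S = [[120/53, 24], [120/97, 24/17]]; det S = -2315520/87397
solve [mL_A; mL_B] = S·[w00; w01] and [mR_A; mR_B] = S·[w10; w11]:
  w00 = 1/2, w01 = 0, w10 = 0, w11 = 1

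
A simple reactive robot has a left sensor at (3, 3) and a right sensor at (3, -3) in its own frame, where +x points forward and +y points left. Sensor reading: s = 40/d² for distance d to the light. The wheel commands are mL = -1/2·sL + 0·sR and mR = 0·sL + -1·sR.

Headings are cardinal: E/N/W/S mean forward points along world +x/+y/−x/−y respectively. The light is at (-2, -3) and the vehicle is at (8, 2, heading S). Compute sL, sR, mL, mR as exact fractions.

left sensor world pos  = (11, -1); dL² = 173
right sensor world pos = (5, -1); dR² = 53
sL = 40/173 = 40/173
sR = 40/53 = 40/53
mL = -1/2·sL + 0·sR = -20/173
mR = 0·sL + -1·sR = -40/53

40/173 40/53 -20/173 -40/53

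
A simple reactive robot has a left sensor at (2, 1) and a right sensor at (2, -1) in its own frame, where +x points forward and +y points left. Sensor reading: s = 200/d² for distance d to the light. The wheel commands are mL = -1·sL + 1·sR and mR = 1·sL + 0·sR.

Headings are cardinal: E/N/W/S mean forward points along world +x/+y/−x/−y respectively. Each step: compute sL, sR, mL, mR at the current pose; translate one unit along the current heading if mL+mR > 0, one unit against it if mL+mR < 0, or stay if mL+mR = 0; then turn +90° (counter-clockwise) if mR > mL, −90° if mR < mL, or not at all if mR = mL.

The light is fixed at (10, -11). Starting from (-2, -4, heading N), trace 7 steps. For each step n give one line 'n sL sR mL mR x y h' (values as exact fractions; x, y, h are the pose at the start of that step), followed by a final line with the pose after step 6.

0 4/5 100/101 96/505 4/5 -2 -4 N
1 40/49 200/277 -1280/13573 40/49 -2 -3 W
2 10/9 25/29 -65/261 10/9 -3 -3 S
3 40/37 200/157 1120/5809 40/37 -3 -4 E
4 4/5 100/101 96/505 4/5 -2 -4 N
5 40/49 200/277 -1280/13573 40/49 -2 -3 W
6 10/9 25/29 -65/261 10/9 -3 -3 S
final -3 -4 E

n=0: pose=(-2,-4,N); sL=4/5, sR=100/101; mL=96/505, mR=4/5; mL+mR=100/101 → advance +1; mR−mL=308/505 → turn +1·90°
n=1: pose=(-2,-3,W); sL=40/49, sR=200/277; mL=-1280/13573, mR=40/49; mL+mR=200/277 → advance +1; mR−mL=12360/13573 → turn +1·90°
n=2: pose=(-3,-3,S); sL=10/9, sR=25/29; mL=-65/261, mR=10/9; mL+mR=25/29 → advance +1; mR−mL=355/261 → turn +1·90°
n=3: pose=(-3,-4,E); sL=40/37, sR=200/157; mL=1120/5809, mR=40/37; mL+mR=200/157 → advance +1; mR−mL=5160/5809 → turn +1·90°
n=4: pose=(-2,-4,N); sL=4/5, sR=100/101; mL=96/505, mR=4/5; mL+mR=100/101 → advance +1; mR−mL=308/505 → turn +1·90°
n=5: pose=(-2,-3,W); sL=40/49, sR=200/277; mL=-1280/13573, mR=40/49; mL+mR=200/277 → advance +1; mR−mL=12360/13573 → turn +1·90°
n=6: pose=(-3,-3,S); sL=10/9, sR=25/29; mL=-65/261, mR=10/9; mL+mR=25/29 → advance +1; mR−mL=355/261 → turn +1·90°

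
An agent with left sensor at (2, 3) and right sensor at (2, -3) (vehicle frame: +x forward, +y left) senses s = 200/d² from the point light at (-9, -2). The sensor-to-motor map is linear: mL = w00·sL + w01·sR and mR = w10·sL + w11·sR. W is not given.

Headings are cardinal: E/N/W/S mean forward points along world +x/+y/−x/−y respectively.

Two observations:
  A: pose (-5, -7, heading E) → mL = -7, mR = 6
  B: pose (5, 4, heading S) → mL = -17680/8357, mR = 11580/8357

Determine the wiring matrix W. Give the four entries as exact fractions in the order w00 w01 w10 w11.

-1 -1 1 1/2

obs A: pose=(-5,-7,E) → sL=5, sR=2, mL=-7, mR=6
obs B: pose=(5,4,S) → sL=40/61, sR=200/137, mL=-17680/8357, mR=11580/8357
sensor matrix S = [[5, 2], [40/61, 200/137]]; det S = 50040/8357
solve [mL_A; mL_B] = S·[w00; w01] and [mR_A; mR_B] = S·[w10; w11]:
  w00 = -1, w01 = -1, w10 = 1, w11 = 1/2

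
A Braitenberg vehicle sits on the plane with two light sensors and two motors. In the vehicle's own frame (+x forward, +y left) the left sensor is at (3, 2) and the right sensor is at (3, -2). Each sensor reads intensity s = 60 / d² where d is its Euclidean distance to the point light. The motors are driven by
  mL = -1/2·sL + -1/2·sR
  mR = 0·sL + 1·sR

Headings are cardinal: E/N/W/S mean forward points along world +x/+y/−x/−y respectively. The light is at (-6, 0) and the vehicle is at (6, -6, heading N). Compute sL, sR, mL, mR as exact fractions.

left sensor world pos  = (4, -3); dL² = 109
right sensor world pos = (8, -3); dR² = 205
sL = 60/109 = 60/109
sR = 60/205 = 12/41
mL = -1/2·sL + -1/2·sR = -1884/4469
mR = 0·sL + 1·sR = 12/41

60/109 12/41 -1884/4469 12/41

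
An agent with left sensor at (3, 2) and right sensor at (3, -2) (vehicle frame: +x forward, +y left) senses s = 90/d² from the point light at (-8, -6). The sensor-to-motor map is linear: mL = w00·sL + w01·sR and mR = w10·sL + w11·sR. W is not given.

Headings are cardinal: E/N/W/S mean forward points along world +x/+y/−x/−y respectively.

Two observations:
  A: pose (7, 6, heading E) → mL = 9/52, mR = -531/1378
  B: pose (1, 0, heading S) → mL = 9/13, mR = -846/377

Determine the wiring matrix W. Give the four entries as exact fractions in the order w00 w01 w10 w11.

1 0 -1 -1

obs A: pose=(7,6,E) → sL=9/52, sR=45/212, mL=9/52, mR=-531/1378
obs B: pose=(1,0,S) → sL=9/13, sR=45/29, mL=9/13, mR=-846/377
sensor matrix S = [[9/52, 45/212], [9/13, 45/29]]; det S = 2430/19981
solve [mL_A; mL_B] = S·[w00; w01] and [mR_A; mR_B] = S·[w10; w11]:
  w00 = 1, w01 = 0, w10 = -1, w11 = -1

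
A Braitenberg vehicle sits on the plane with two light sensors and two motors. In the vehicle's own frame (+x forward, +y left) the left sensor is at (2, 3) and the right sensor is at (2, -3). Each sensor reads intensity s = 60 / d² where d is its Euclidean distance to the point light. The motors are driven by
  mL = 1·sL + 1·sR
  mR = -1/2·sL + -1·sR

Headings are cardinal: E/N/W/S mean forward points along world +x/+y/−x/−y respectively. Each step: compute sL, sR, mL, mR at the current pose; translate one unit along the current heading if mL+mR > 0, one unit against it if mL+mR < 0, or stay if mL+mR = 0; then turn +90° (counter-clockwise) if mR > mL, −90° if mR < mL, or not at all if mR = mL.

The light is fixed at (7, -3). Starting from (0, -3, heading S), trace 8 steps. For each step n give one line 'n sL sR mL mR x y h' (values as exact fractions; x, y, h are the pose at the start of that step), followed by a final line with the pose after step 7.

n=0: pose=(0,-3,S); sL=3, sR=15/26; mL=93/26, mR=-27/13; mL+mR=3/2 → advance +1; mR−mL=-147/26 → turn -1·90°
n=1: pose=(0,-4,W); sL=60/97, sR=12/17; mL=2184/1649, mR=-1674/1649; mL+mR=30/97 → advance +1; mR−mL=-3858/1649 → turn -1·90°
n=2: pose=(-1,-4,N); sL=30/61, sR=30/13; mL=2220/793, mR=-2025/793; mL+mR=15/61 → advance +1; mR−mL=-4245/793 → turn -1·90°
n=3: pose=(-1,-3,E); sL=4/3, sR=4/3; mL=8/3, mR=-2; mL+mR=2/3 → advance +1; mR−mL=-14/3 → turn -1·90°
n=4: pose=(0,-3,S); sL=3, sR=15/26; mL=93/26, mR=-27/13; mL+mR=3/2 → advance +1; mR−mL=-147/26 → turn -1·90°
n=5: pose=(0,-4,W); sL=60/97, sR=12/17; mL=2184/1649, mR=-1674/1649; mL+mR=30/97 → advance +1; mR−mL=-3858/1649 → turn -1·90°
n=6: pose=(-1,-4,N); sL=30/61, sR=30/13; mL=2220/793, mR=-2025/793; mL+mR=15/61 → advance +1; mR−mL=-4245/793 → turn -1·90°
n=7: pose=(-1,-3,E); sL=4/3, sR=4/3; mL=8/3, mR=-2; mL+mR=2/3 → advance +1; mR−mL=-14/3 → turn -1·90°

0 3 15/26 93/26 -27/13 0 -3 S
1 60/97 12/17 2184/1649 -1674/1649 0 -4 W
2 30/61 30/13 2220/793 -2025/793 -1 -4 N
3 4/3 4/3 8/3 -2 -1 -3 E
4 3 15/26 93/26 -27/13 0 -3 S
5 60/97 12/17 2184/1649 -1674/1649 0 -4 W
6 30/61 30/13 2220/793 -2025/793 -1 -4 N
7 4/3 4/3 8/3 -2 -1 -3 E
final 0 -3 S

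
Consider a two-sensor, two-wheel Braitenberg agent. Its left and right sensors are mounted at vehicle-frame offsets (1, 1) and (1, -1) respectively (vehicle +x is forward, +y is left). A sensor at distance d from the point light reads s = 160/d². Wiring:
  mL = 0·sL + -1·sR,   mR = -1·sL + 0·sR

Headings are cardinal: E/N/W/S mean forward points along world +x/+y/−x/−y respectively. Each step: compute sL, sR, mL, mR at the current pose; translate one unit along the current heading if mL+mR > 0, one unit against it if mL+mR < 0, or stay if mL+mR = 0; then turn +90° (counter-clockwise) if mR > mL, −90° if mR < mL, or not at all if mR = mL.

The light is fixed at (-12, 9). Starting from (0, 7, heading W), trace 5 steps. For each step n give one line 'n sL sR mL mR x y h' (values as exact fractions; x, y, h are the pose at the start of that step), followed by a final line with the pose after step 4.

n=0: pose=(0,7,W); sL=16/13, sR=80/61; mL=-80/61, mR=-16/13; mL+mR=-2016/793 → advance -1; mR−mL=64/793 → turn +1·90°
n=1: pose=(1,7,S); sL=32/41, sR=160/153; mL=-160/153, mR=-32/41; mL+mR=-11456/6273 → advance -1; mR−mL=1664/6273 → turn +1·90°
n=2: pose=(1,8,E); sL=40/49, sR=4/5; mL=-4/5, mR=-40/49; mL+mR=-396/245 → advance -1; mR−mL=-4/245 → turn -1·90°
n=3: pose=(0,8,S); sL=160/173, sR=32/25; mL=-32/25, mR=-160/173; mL+mR=-9536/4325 → advance -1; mR−mL=1536/4325 → turn +1·90°
n=4: pose=(0,9,E); sL=16/17, sR=16/17; mL=-16/17, mR=-16/17; mL+mR=-32/17 → advance -1; mR−mL=0 → turn +0·90°

0 16/13 80/61 -80/61 -16/13 0 7 W
1 32/41 160/153 -160/153 -32/41 1 7 S
2 40/49 4/5 -4/5 -40/49 1 8 E
3 160/173 32/25 -32/25 -160/173 0 8 S
4 16/17 16/17 -16/17 -16/17 0 9 E
final -1 9 E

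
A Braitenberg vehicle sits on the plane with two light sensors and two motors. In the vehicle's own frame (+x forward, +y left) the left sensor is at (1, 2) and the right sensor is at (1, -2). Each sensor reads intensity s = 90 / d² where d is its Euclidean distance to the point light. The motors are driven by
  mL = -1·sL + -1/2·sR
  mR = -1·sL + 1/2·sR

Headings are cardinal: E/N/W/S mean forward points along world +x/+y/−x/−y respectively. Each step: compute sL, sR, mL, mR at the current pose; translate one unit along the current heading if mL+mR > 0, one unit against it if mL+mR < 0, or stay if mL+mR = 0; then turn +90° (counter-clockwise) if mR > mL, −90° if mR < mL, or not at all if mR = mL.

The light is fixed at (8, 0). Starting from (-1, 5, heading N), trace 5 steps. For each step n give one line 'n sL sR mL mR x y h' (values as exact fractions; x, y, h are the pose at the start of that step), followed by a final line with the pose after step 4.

0 90/157 18/17 -2943/2669 -117/2669 -1 5 N
1 45/52 45/68 -2115/1768 -945/1768 -1 4 W
2 2 90/109 -263/109 -173/109 0 4 S
3 45/49 45/29 -4815/2842 -405/2842 0 5 E
4 90/157 18/17 -2943/2669 -117/2669 -1 5 N
final -1 4 W

n=0: pose=(-1,5,N); sL=90/157, sR=18/17; mL=-2943/2669, mR=-117/2669; mL+mR=-180/157 → advance -1; mR−mL=18/17 → turn +1·90°
n=1: pose=(-1,4,W); sL=45/52, sR=45/68; mL=-2115/1768, mR=-945/1768; mL+mR=-45/26 → advance -1; mR−mL=45/68 → turn +1·90°
n=2: pose=(0,4,S); sL=2, sR=90/109; mL=-263/109, mR=-173/109; mL+mR=-4 → advance -1; mR−mL=90/109 → turn +1·90°
n=3: pose=(0,5,E); sL=45/49, sR=45/29; mL=-4815/2842, mR=-405/2842; mL+mR=-90/49 → advance -1; mR−mL=45/29 → turn +1·90°
n=4: pose=(-1,5,N); sL=90/157, sR=18/17; mL=-2943/2669, mR=-117/2669; mL+mR=-180/157 → advance -1; mR−mL=18/17 → turn +1·90°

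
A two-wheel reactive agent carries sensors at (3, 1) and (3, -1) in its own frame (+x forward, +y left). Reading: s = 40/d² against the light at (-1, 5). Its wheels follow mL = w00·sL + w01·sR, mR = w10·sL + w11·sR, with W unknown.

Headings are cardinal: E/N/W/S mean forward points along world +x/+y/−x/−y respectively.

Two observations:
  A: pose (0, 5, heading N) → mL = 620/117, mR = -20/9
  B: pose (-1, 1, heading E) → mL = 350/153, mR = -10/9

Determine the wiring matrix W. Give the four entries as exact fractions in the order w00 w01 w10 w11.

obs A: pose=(0,5,N) → sL=40/9, sR=40/13, mL=620/117, mR=-20/9
obs B: pose=(-1,1,E) → sL=20/9, sR=20/17, mL=350/153, mR=-10/9
sensor matrix S = [[40/9, 40/13], [20/9, 20/17]]; det S = -3200/1989
solve [mL_A; mL_B] = S·[w00; w01] and [mR_A; mR_B] = S·[w10; w11]:
  w00 = 1/2, w01 = 1, w10 = -1/2, w11 = 0

1/2 1 -1/2 0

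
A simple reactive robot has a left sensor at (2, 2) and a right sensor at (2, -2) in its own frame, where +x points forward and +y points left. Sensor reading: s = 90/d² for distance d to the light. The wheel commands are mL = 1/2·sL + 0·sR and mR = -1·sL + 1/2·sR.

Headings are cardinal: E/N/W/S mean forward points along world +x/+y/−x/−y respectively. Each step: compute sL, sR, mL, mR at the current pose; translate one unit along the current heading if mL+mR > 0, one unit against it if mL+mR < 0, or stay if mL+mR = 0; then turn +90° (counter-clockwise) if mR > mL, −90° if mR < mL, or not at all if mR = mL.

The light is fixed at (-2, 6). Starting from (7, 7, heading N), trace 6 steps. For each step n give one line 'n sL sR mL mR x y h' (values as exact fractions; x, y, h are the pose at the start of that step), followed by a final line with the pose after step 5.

0 45/29 9/13 45/58 -909/754 7 7 N
1 18/25 18/25 9/25 -9/25 7 6 E
2 18/25 90/53 9/25 171/1325 7 6 S
3 45/29 9/5 45/58 -189/290 7 5 W
4 90/37 90/101 45/37 -7425/3737 6 5 N
5 9/10 45/58 9/20 -297/580 6 4 E
final 5 4 S

n=0: pose=(7,7,N); sL=45/29, sR=9/13; mL=45/58, mR=-909/754; mL+mR=-162/377 → advance -1; mR−mL=-747/377 → turn -1·90°
n=1: pose=(7,6,E); sL=18/25, sR=18/25; mL=9/25, mR=-9/25; mL+mR=0 → advance +0; mR−mL=-18/25 → turn -1·90°
n=2: pose=(7,6,S); sL=18/25, sR=90/53; mL=9/25, mR=171/1325; mL+mR=648/1325 → advance +1; mR−mL=-306/1325 → turn -1·90°
n=3: pose=(7,5,W); sL=45/29, sR=9/5; mL=45/58, mR=-189/290; mL+mR=18/145 → advance +1; mR−mL=-207/145 → turn -1·90°
n=4: pose=(6,5,N); sL=90/37, sR=90/101; mL=45/37, mR=-7425/3737; mL+mR=-2880/3737 → advance -1; mR−mL=-11970/3737 → turn -1·90°
n=5: pose=(6,4,E); sL=9/10, sR=45/58; mL=9/20, mR=-297/580; mL+mR=-9/145 → advance -1; mR−mL=-279/290 → turn -1·90°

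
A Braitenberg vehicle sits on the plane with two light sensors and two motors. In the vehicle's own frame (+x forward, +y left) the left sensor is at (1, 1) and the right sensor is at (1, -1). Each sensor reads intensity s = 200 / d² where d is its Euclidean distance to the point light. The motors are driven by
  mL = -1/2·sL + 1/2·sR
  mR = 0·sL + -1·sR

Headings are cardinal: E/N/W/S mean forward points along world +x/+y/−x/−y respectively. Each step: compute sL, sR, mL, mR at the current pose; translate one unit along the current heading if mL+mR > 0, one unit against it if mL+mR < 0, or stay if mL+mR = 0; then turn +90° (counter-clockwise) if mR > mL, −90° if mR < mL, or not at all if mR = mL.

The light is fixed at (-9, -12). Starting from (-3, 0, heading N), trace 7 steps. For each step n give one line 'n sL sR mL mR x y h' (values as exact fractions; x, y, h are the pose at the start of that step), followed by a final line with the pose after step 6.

0 100/97 100/109 -600/10573 -100/109 -3 0 N
1 200/193 200/149 4400/28757 -200/149 -3 -1 E
2 25/17 50/29 125/986 -50/29 -4 -1 S
3 200/137 40/37 -960/5069 -40/37 -4 0 W
4 100/97 100/109 -600/10573 -100/109 -3 0 N
5 200/193 200/149 4400/28757 -200/149 -3 -1 E
6 25/17 50/29 125/986 -50/29 -4 -1 S
final -4 0 W

n=0: pose=(-3,0,N); sL=100/97, sR=100/109; mL=-600/10573, mR=-100/109; mL+mR=-10300/10573 → advance -1; mR−mL=-9100/10573 → turn -1·90°
n=1: pose=(-3,-1,E); sL=200/193, sR=200/149; mL=4400/28757, mR=-200/149; mL+mR=-34200/28757 → advance -1; mR−mL=-43000/28757 → turn -1·90°
n=2: pose=(-4,-1,S); sL=25/17, sR=50/29; mL=125/986, mR=-50/29; mL+mR=-1575/986 → advance -1; mR−mL=-1825/986 → turn -1·90°
n=3: pose=(-4,0,W); sL=200/137, sR=40/37; mL=-960/5069, mR=-40/37; mL+mR=-6440/5069 → advance -1; mR−mL=-4520/5069 → turn -1·90°
n=4: pose=(-3,0,N); sL=100/97, sR=100/109; mL=-600/10573, mR=-100/109; mL+mR=-10300/10573 → advance -1; mR−mL=-9100/10573 → turn -1·90°
n=5: pose=(-3,-1,E); sL=200/193, sR=200/149; mL=4400/28757, mR=-200/149; mL+mR=-34200/28757 → advance -1; mR−mL=-43000/28757 → turn -1·90°
n=6: pose=(-4,-1,S); sL=25/17, sR=50/29; mL=125/986, mR=-50/29; mL+mR=-1575/986 → advance -1; mR−mL=-1825/986 → turn -1·90°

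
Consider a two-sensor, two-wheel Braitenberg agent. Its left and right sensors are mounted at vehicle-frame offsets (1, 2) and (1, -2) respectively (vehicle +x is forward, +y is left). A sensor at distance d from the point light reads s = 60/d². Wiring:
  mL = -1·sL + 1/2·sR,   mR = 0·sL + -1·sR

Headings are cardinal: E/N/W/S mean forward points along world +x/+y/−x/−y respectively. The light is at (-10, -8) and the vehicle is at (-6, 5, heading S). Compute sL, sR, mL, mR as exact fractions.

left sensor world pos  = (-4, 4); dL² = 180
right sensor world pos = (-8, 4); dR² = 148
sL = 60/180 = 1/3
sR = 60/148 = 15/37
mL = -1·sL + 1/2·sR = -29/222
mR = 0·sL + -1·sR = -15/37

1/3 15/37 -29/222 -15/37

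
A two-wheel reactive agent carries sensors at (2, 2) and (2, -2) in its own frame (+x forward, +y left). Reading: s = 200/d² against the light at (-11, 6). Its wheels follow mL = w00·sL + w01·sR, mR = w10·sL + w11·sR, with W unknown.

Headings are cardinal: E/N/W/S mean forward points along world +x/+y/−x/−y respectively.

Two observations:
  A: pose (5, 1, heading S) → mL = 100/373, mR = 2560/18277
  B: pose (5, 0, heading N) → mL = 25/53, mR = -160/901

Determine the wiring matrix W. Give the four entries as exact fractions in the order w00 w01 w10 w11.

1/2 0 -1/2 1/2

obs A: pose=(5,1,S) → sL=200/373, sR=40/49, mL=100/373, mR=2560/18277
obs B: pose=(5,0,N) → sL=50/53, sR=10/17, mL=25/53, mR=-160/901
sensor matrix S = [[200/373, 40/49], [50/53, 10/17]]; det S = -7488000/16467577
solve [mL_A; mL_B] = S·[w00; w01] and [mR_A; mR_B] = S·[w10; w11]:
  w00 = 1/2, w01 = 0, w10 = -1/2, w11 = 1/2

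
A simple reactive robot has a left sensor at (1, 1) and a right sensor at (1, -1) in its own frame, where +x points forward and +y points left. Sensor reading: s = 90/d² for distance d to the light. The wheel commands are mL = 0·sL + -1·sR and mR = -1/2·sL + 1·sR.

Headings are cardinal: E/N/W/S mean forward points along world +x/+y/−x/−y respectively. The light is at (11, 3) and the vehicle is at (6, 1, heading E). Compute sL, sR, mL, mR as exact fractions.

90/17 18/5 -18/5 81/85

left sensor world pos  = (7, 2); dL² = 17
right sensor world pos = (7, 0); dR² = 25
sL = 90/17 = 90/17
sR = 90/25 = 18/5
mL = 0·sL + -1·sR = -18/5
mR = -1/2·sL + 1·sR = 81/85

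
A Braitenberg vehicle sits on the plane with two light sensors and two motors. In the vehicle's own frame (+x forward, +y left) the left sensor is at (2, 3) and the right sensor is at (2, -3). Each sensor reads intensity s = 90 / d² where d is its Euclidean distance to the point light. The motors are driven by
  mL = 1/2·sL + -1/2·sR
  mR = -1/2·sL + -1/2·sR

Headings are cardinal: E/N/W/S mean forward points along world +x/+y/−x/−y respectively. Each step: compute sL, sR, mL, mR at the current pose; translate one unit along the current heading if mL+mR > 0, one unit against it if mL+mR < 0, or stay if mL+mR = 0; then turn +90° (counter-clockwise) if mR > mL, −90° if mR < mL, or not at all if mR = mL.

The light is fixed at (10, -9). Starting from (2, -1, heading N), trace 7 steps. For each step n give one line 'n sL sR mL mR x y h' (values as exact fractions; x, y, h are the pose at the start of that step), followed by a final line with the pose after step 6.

n=0: pose=(2,-1,N); sL=90/221, sR=18/25; mL=-864/5525, mR=-3114/5525; mL+mR=-18/25 → advance -1; mR−mL=-90/221 → turn -1·90°
n=1: pose=(2,-2,E); sL=45/68, sR=45/26; mL=-945/1768, mR=-2115/1768; mL+mR=-45/26 → advance -1; mR−mL=-45/68 → turn -1·90°
n=2: pose=(1,-2,S); sL=90/61, sR=90/169; mL=4860/10309, mR=-10350/10309; mL+mR=-90/169 → advance -1; mR−mL=-90/61 → turn -1·90°
n=3: pose=(1,-1,W); sL=45/73, sR=45/121; mL=1080/8833, mR=-4365/8833; mL+mR=-45/121 → advance -1; mR−mL=-45/73 → turn -1·90°
n=4: pose=(2,-1,N); sL=90/221, sR=18/25; mL=-864/5525, mR=-3114/5525; mL+mR=-18/25 → advance -1; mR−mL=-90/221 → turn -1·90°
n=5: pose=(2,-2,E); sL=45/68, sR=45/26; mL=-945/1768, mR=-2115/1768; mL+mR=-45/26 → advance -1; mR−mL=-45/68 → turn -1·90°
n=6: pose=(1,-2,S); sL=90/61, sR=90/169; mL=4860/10309, mR=-10350/10309; mL+mR=-90/169 → advance -1; mR−mL=-90/61 → turn -1·90°

0 90/221 18/25 -864/5525 -3114/5525 2 -1 N
1 45/68 45/26 -945/1768 -2115/1768 2 -2 E
2 90/61 90/169 4860/10309 -10350/10309 1 -2 S
3 45/73 45/121 1080/8833 -4365/8833 1 -1 W
4 90/221 18/25 -864/5525 -3114/5525 2 -1 N
5 45/68 45/26 -945/1768 -2115/1768 2 -2 E
6 90/61 90/169 4860/10309 -10350/10309 1 -2 S
final 1 -1 W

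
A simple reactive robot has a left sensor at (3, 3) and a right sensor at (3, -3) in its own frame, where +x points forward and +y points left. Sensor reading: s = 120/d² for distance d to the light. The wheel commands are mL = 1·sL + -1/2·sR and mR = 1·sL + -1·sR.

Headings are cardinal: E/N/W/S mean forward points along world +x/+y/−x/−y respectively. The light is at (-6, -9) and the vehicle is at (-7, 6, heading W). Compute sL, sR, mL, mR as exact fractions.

3/4 6/17 39/68 27/68

left sensor world pos  = (-10, 3); dL² = 160
right sensor world pos = (-10, 9); dR² = 340
sL = 120/160 = 3/4
sR = 120/340 = 6/17
mL = 1·sL + -1/2·sR = 39/68
mR = 1·sL + -1·sR = 27/68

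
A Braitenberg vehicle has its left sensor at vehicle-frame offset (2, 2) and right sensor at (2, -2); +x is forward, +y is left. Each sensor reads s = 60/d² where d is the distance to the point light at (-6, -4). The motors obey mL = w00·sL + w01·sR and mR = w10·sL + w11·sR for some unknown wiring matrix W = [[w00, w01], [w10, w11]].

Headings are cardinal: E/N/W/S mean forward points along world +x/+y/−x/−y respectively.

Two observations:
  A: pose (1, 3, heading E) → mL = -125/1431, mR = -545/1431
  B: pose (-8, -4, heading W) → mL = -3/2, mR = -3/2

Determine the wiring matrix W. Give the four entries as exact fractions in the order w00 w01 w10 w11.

-1 1/2 1/2 -1

obs A: pose=(1,3,E) → sL=10/27, sR=30/53, mL=-125/1431, mR=-545/1431
obs B: pose=(-8,-4,W) → sL=3, sR=3, mL=-3/2, mR=-3/2
sensor matrix S = [[10/27, 30/53], [3, 3]]; det S = -280/477
solve [mL_A; mL_B] = S·[w00; w01] and [mR_A; mR_B] = S·[w10; w11]:
  w00 = -1, w01 = 1/2, w10 = 1/2, w11 = -1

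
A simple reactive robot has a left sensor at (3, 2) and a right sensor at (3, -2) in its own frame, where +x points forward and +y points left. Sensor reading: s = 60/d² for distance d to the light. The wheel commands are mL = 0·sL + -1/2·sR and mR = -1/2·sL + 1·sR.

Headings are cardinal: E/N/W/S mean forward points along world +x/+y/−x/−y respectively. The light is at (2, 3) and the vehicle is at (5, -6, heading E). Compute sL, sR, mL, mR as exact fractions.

left sensor world pos  = (8, -4); dL² = 85
right sensor world pos = (8, -8); dR² = 157
sL = 60/85 = 12/17
sR = 60/157 = 60/157
mL = 0·sL + -1/2·sR = -30/157
mR = -1/2·sL + 1·sR = 78/2669

12/17 60/157 -30/157 78/2669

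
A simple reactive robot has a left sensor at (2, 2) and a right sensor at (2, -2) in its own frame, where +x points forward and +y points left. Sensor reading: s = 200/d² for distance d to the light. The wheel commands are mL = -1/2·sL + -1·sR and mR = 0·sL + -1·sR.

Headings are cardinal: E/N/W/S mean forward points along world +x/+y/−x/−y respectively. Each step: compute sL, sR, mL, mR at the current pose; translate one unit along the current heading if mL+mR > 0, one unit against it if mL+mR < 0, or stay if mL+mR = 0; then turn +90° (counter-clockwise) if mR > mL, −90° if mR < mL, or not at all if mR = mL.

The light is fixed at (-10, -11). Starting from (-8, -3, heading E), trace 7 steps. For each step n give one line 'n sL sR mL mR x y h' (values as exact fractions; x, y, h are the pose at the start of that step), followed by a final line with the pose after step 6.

0 50/29 50/13 -1775/377 -50/13 -8 -3 E
1 200/101 200/109 -31100/11009 -200/109 -9 -3 N
2 100/13 100/41 -3350/533 -100/41 -9 -4 W
3 200/41 8 -428/41 -8 -8 -4 S
4 50/29 50/13 -1775/377 -50/13 -8 -3 E
5 200/101 200/109 -31100/11009 -200/109 -9 -3 N
6 100/13 100/41 -3350/533 -100/41 -9 -4 W
final -8 -4 S

n=0: pose=(-8,-3,E); sL=50/29, sR=50/13; mL=-1775/377, mR=-50/13; mL+mR=-3225/377 → advance -1; mR−mL=25/29 → turn +1·90°
n=1: pose=(-9,-3,N); sL=200/101, sR=200/109; mL=-31100/11009, mR=-200/109; mL+mR=-51300/11009 → advance -1; mR−mL=100/101 → turn +1·90°
n=2: pose=(-9,-4,W); sL=100/13, sR=100/41; mL=-3350/533, mR=-100/41; mL+mR=-4650/533 → advance -1; mR−mL=50/13 → turn +1·90°
n=3: pose=(-8,-4,S); sL=200/41, sR=8; mL=-428/41, mR=-8; mL+mR=-756/41 → advance -1; mR−mL=100/41 → turn +1·90°
n=4: pose=(-8,-3,E); sL=50/29, sR=50/13; mL=-1775/377, mR=-50/13; mL+mR=-3225/377 → advance -1; mR−mL=25/29 → turn +1·90°
n=5: pose=(-9,-3,N); sL=200/101, sR=200/109; mL=-31100/11009, mR=-200/109; mL+mR=-51300/11009 → advance -1; mR−mL=100/101 → turn +1·90°
n=6: pose=(-9,-4,W); sL=100/13, sR=100/41; mL=-3350/533, mR=-100/41; mL+mR=-4650/533 → advance -1; mR−mL=50/13 → turn +1·90°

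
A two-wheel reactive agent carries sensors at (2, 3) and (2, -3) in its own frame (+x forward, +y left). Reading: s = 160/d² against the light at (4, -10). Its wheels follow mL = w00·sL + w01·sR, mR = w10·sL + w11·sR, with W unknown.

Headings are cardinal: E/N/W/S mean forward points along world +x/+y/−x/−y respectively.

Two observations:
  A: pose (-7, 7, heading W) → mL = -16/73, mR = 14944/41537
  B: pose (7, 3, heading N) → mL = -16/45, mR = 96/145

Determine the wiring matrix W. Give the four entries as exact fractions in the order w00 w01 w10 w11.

obs A: pose=(-7,7,W) → sL=32/73, sR=160/569, mL=-16/73, mR=14944/41537
obs B: pose=(7,3,N) → sL=32/45, sR=160/261, mL=-16/45, mR=96/145
sensor matrix S = [[32/73, 160/569], [32/45, 160/261]]; det S = 745472/10841157
solve [mL_A; mL_B] = S·[w00; w01] and [mR_A; mR_B] = S·[w10; w11]:
  w00 = -1/2, w01 = 0, w10 = 1/2, w11 = 1/2

-1/2 0 1/2 1/2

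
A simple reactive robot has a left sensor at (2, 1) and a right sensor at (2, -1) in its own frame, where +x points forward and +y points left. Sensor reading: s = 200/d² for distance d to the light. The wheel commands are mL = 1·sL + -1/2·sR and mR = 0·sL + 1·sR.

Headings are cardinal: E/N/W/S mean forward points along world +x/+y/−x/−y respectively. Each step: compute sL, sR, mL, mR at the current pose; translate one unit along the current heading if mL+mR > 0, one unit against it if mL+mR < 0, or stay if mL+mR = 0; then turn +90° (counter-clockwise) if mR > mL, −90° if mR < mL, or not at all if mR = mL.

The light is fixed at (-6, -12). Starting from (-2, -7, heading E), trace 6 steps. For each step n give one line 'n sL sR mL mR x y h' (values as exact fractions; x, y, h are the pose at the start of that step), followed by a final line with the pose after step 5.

n=0: pose=(-2,-7,E); sL=25/9, sR=50/13; mL=100/117, mR=50/13; mL+mR=550/117 → advance +1; mR−mL=350/117 → turn +1·90°
n=1: pose=(-1,-7,N); sL=40/13, sR=40/17; mL=420/221, mR=40/17; mL+mR=940/221 → advance +1; mR−mL=100/221 → turn +1·90°
n=2: pose=(-1,-6,W); sL=100/17, sR=100/29; mL=2050/493, mR=100/29; mL+mR=3750/493 → advance +1; mR−mL=-350/493 → turn -1·90°
n=3: pose=(-2,-6,N); sL=200/73, sR=200/89; mL=10500/6497, mR=200/89; mL+mR=25100/6497 → advance +1; mR−mL=4100/6497 → turn +1·90°
n=4: pose=(-2,-5,W); sL=5, sR=50/17; mL=60/17, mR=50/17; mL+mR=110/17 → advance +1; mR−mL=-10/17 → turn -1·90°
n=5: pose=(-3,-5,N); sL=40/17, sR=200/97; mL=2180/1649, mR=200/97; mL+mR=5580/1649 → advance +1; mR−mL=1220/1649 → turn +1·90°

0 25/9 50/13 100/117 50/13 -2 -7 E
1 40/13 40/17 420/221 40/17 -1 -7 N
2 100/17 100/29 2050/493 100/29 -1 -6 W
3 200/73 200/89 10500/6497 200/89 -2 -6 N
4 5 50/17 60/17 50/17 -2 -5 W
5 40/17 200/97 2180/1649 200/97 -3 -5 N
final -3 -4 W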